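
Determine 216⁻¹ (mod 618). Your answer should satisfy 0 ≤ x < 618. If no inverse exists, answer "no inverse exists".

no inverse exists

Euclidean algorithm on 618, 216:
618 = 2·216 + 186
216 = 1·186 + 30
186 = 6·30 + 6
30 = 5·6 + 0
Since gcd = 6 > 1, 216 is not a unit mod 618.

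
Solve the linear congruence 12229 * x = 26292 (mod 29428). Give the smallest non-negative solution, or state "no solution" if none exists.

First find gcd(12229, 29428):
29428 = 2×12229 + 4970
12229 = 2×4970 + 2289
4970 = 2×2289 + 392
2289 = 5×392 + 329
392 = 1×329 + 63
329 = 5×63 + 14
63 = 4×14 + 7
14 = 2×7 + 0
gcd = 7 and 7 | 26292, so solutions exist. Divide through by 7: 1747x ≡ 3756 (mod 4204).
Now find 1747⁻¹ mod 4204:
4204 = 2*1747 + 710
1747 = 2*710 + 327
710 = 2*327 + 56
327 = 5*56 + 47
56 = 1*47 + 9
47 = 5*9 + 2
9 = 4*2 + 1
2 = 2*1 + 0
Back-substitute:
1 = 9 − 4·2
1 = −4·47 + 21·9
1 = 21·56 − 25·47
1 = −25·327 + 146·56
1 = 146·710 − 317·327
1 = −317·1747 + 780·710
1 = 780·4204 − 1877·1747
So 1747·(-1877) ≡ 1 (mod 4204), i.e. 1747⁻¹ ≡ 2327.
Then x ≡ 2327·3756 ≡ 96 (mod 4204); the smallest non-negative solution is x = 96.

96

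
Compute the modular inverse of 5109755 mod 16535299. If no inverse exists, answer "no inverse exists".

Run Euclid on (16535299, 5109755):
16535299 = 3×5109755 + 1206034
5109755 = 4×1206034 + 285619
1206034 = 4×285619 + 63558
285619 = 4×63558 + 31387
63558 = 2×31387 + 784
31387 = 40×784 + 27
784 = 29×27 + 1
27 = 27×1 + 0
The gcd is 1. Working backward:
1 = 784 − 29·27
1 = −29·31387 + 1161·784
1 = 1161·63558 − 2351·31387
1 = −2351·285619 + 10565·63558
1 = 10565·1206034 − 44611·285619
1 = −44611·5109755 + 189009·1206034
1 = 189009·16535299 − 611638·5109755
So 5109755·(-611638) ≡ 1 (mod 16535299), and -611638 ≡ 15923661 (mod 16535299).

15923661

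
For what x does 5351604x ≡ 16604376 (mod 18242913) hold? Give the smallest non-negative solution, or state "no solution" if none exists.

First find gcd(5351604, 18242913):
18242913 = 3·5351604 + 2188101
5351604 = 2·2188101 + 975402
2188101 = 2·975402 + 237297
975402 = 4·237297 + 26214
237297 = 9·26214 + 1371
26214 = 19·1371 + 165
1371 = 8·165 + 51
165 = 3·51 + 12
51 = 4·12 + 3
12 = 4·3 + 0
gcd = 3 and 3 | 16604376, so solutions exist. Divide through by 3: 1783868x ≡ 5534792 (mod 6080971).
Now find 1783868⁻¹ mod 6080971:
6080971 = 3×1783868 + 729367
1783868 = 2×729367 + 325134
729367 = 2×325134 + 79099
325134 = 4×79099 + 8738
79099 = 9×8738 + 457
8738 = 19×457 + 55
457 = 8×55 + 17
55 = 3×17 + 4
17 = 4×4 + 1
4 = 4×1 + 0
Back-substitute:
1 = 17 − 4·4
1 = −4·55 + 13·17
1 = 13·457 − 108·55
1 = −108·8738 + 2065·457
1 = 2065·79099 − 18693·8738
1 = −18693·325134 + 76837·79099
1 = 76837·729367 − 172367·325134
1 = −172367·1783868 + 421571·729367
1 = 421571·6080971 − 1437080·1783868
So 1783868·(-1437080) ≡ 1 (mod 6080971), i.e. 1783868⁻¹ ≡ 4643891.
Then x ≡ 4643891·5534792 ≡ 1585495 (mod 6080971); the smallest non-negative solution is x = 1585495.

1585495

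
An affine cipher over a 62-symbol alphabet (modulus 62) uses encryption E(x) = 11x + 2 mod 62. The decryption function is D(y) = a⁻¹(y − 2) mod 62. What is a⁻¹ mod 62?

17

Apply the Euclidean algorithm to 62 and 11:
62 = 5*11 + 7
11 = 1*7 + 4
7 = 1*4 + 3
4 = 1*3 + 1
3 = 3*1 + 0
Since gcd(11, 62) = 1, back-substitute to write 1 as a combination:
1 = 4 − 3
1 = −7 + 2·4
1 = 2·11 − 3·7
1 = −3·62 + 17·11
So 11·17 ≡ 1 (mod 62).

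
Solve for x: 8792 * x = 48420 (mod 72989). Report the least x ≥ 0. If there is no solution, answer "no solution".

gcd(8792, 72989):
72989 = 8×8792 + 2653
8792 = 3×2653 + 833
2653 = 3×833 + 154
833 = 5×154 + 63
154 = 2×63 + 28
63 = 2×28 + 7
28 = 4×7 + 0
gcd = 7, but 7 ∤ 48420, so the congruence has no solution.

no solution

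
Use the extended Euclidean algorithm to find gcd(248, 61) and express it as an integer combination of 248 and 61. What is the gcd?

Euclidean algorithm:
248 = 4*61 + 4
61 = 15*4 + 1
4 = 4*1 + 0
gcd(248, 61) = 1.
Working backward:
1 = 61 − 15·4
1 = −15·248 + 61·61
So 1 = (-15)·248 + (61)·61.

1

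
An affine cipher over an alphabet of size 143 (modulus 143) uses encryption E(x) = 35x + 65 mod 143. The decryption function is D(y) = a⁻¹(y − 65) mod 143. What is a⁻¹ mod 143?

94

Apply the Euclidean algorithm to 143 and 35:
143 = 4*35 + 3
35 = 11*3 + 2
3 = 1*2 + 1
2 = 2*1 + 0
gcd = 1, so the inverse exists. Back-substitute:
1 = 3 − 2
1 = −35 + 12·3
1 = 12·143 − 49·35
Hence 35⁻¹ ≡ -49 ≡ 94 (mod 143).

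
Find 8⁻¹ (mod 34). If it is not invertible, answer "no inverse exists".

no inverse exists

Compute gcd(8, 34):
34 = 4*8 + 2
8 = 4*2 + 0
The gcd is 2, not 1, hence no inverse exists.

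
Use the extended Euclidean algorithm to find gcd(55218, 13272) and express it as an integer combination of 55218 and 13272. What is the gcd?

Apply Euclid's algorithm to 55218 and 13272:
55218 = 4·13272 + 2130
13272 = 6·2130 + 492
2130 = 4·492 + 162
492 = 3·162 + 6
162 = 27·6 + 0
gcd(55218, 13272) = 6.
Express as a combination:
6 = 492 − 3·162
6 = −3·2130 + 13·492
6 = 13·13272 − 81·2130
6 = −81·55218 + 337·13272
So 6 = (-81)·55218 + (337)·13272.

6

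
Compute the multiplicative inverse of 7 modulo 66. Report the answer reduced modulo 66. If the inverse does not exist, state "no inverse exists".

Extended Euclidean algorithm:
66 = 9×7 + 3
7 = 2×3 + 1
3 = 3×1 + 0
Since gcd(7, 66) = 1, back-substitute to write 1 as a combination:
1 = 7 − 2·3
1 = −2·66 + 19·7
So 7·19 ≡ 1 (mod 66).

19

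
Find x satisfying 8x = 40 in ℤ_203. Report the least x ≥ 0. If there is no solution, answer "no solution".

First find gcd(8, 203):
203 = 25×8 + 3
8 = 2×3 + 2
3 = 1×2 + 1
2 = 2×1 + 0
gcd = 1, so a unique solution mod 203 exists.
Back-substitute for the Bézout coefficients:
1 = 3 − 2
1 = −8 + 3·3
1 = 3·203 − 76·8
So 8·(-76) ≡ 1 (mod 203), giving 8⁻¹ ≡ 127.
x ≡ 8⁻¹·40 ≡ 127·40 ≡ 5 (mod 203).

5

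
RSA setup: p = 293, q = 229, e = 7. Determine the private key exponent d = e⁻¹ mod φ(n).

φ(n) = (p−1)(q−1) = 292·228 = 66576.
Need d with 7·d ≡ 1 (mod 66576). Apply the extended Euclidean algorithm:
66576 = 9510×7 + 6
7 = 1×6 + 1
6 = 6×1 + 0
Back-substitute:
1 = 7 − 6
1 = −66576 + 9511·7
So 7·9511 ≡ 1 (mod 66576), hence d = 9511.

9511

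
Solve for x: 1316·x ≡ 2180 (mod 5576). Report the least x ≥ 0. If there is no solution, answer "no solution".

First find gcd(1316, 5576):
5576 = 4*1316 + 312
1316 = 4*312 + 68
312 = 4*68 + 40
68 = 1*40 + 28
40 = 1*28 + 12
28 = 2*12 + 4
12 = 3*4 + 0
gcd = 4 and 4 | 2180, so solutions exist. Divide through by 4: 329x ≡ 545 (mod 1394).
Now find 329⁻¹ mod 1394:
1394 = 4×329 + 78
329 = 4×78 + 17
78 = 4×17 + 10
17 = 1×10 + 7
10 = 1×7 + 3
7 = 2×3 + 1
3 = 3×1 + 0
Back-substitute:
1 = 7 − 2·3
1 = −2·10 + 3·7
1 = 3·17 − 5·10
1 = −5·78 + 23·17
1 = 23·329 − 97·78
1 = −97·1394 + 411·329
So 329⁻¹ ≡ 411 (mod 1394).
Then x ≡ 411·545 ≡ 955 (mod 1394); the smallest non-negative solution is x = 955.

955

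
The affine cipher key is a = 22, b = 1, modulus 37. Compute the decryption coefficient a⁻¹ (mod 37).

gcd(37, 22) by repeated division:
37 = 1×22 + 15
22 = 1×15 + 7
15 = 2×7 + 1
7 = 7×1 + 0
Since gcd(22, 37) = 1, back-substitute to write 1 as a combination:
1 = 15 − 2·7
1 = −2·22 + 3·15
1 = 3·37 − 5·22
Thus 22·(-5) ≡ 1 (mod 37); reducing, -5 mod 37 = 32.

32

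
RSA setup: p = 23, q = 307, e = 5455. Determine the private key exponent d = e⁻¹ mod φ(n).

6247

φ(n) = (p−1)(q−1) = 22·306 = 6732.
Need d with 5455·d ≡ 1 (mod 6732). Apply the extended Euclidean algorithm:
6732 = 1*5455 + 1277
5455 = 4*1277 + 347
1277 = 3*347 + 236
347 = 1*236 + 111
236 = 2*111 + 14
111 = 7*14 + 13
14 = 1*13 + 1
13 = 13*1 + 0
Back-substitute:
1 = 14 − 13
1 = −111 + 8·14
1 = 8·236 − 17·111
1 = −17·347 + 25·236
1 = 25·1277 − 92·347
1 = −92·5455 + 393·1277
1 = 393·6732 − 485·5455
So 5455·(-485) ≡ 1 (mod 6732), hence d ≡ -485 ≡ 6247 (mod 6732).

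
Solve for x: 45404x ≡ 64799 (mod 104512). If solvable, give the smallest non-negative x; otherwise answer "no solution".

no solution

gcd(45404, 104512):
104512 = 2·45404 + 13704
45404 = 3·13704 + 4292
13704 = 3·4292 + 828
4292 = 5·828 + 152
828 = 5·152 + 68
152 = 2·68 + 16
68 = 4·16 + 4
16 = 4·4 + 0
gcd = 4, but 4 ∤ 64799, so the congruence has no solution.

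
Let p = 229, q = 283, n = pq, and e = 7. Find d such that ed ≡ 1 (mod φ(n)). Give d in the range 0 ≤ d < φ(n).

55111

φ(n) = (p−1)(q−1) = 228·282 = 64296.
Need d with 7·d ≡ 1 (mod 64296). Apply the extended Euclidean algorithm:
64296 = 9185·7 + 1
7 = 7·1 + 0
Back-substitute:
1 = 64296 − 9185·7
So 7·(-9185) ≡ 1 (mod 64296), hence d ≡ -9185 ≡ 55111 (mod 64296).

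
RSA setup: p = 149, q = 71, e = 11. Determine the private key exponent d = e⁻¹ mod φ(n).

5651

φ(n) = (p−1)(q−1) = 148·70 = 10360.
Need d with 11·d ≡ 1 (mod 10360). Apply the extended Euclidean algorithm:
10360 = 941×11 + 9
11 = 1×9 + 2
9 = 4×2 + 1
2 = 2×1 + 0
Back-substitute:
1 = 9 − 4·2
1 = −4·11 + 5·9
1 = 5·10360 − 4709·11
So 11·(-4709) ≡ 1 (mod 10360), hence d ≡ -4709 ≡ 5651 (mod 10360).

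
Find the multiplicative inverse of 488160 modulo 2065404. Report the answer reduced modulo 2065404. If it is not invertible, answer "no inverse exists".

no inverse exists

Compute gcd(488160, 2065404):
2065404 = 4·488160 + 112764
488160 = 4·112764 + 37104
112764 = 3·37104 + 1452
37104 = 25·1452 + 804
1452 = 1·804 + 648
804 = 1·648 + 156
648 = 4·156 + 24
156 = 6·24 + 12
24 = 2·12 + 0
gcd(488160, 2065404) = 12 ≠ 1, so 488160 has no multiplicative inverse modulo 2065404.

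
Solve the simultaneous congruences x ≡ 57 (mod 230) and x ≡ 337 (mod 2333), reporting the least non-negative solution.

256967

Write x = 57 + 230·k. Then 230·k ≡ 337 − 57 ≡ 280 (mod 2333).
Need 230⁻¹ mod 2333. Extended Euclid on (2333, 230):
2333 = 10·230 + 33
230 = 6·33 + 32
33 = 1·32 + 1
32 = 32·1 + 0
Back-substitute:
1 = 33 − 32
1 = −230 + 7·33
1 = 7·2333 − 71·230
230⁻¹ ≡ 2262 (mod 2333), so k ≡ 2262·280 ≡ 1117 (mod 2333).
x = 57 + 230·1117 = 256967.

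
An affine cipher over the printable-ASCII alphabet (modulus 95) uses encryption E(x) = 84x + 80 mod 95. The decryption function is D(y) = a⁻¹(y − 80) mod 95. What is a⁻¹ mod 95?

Extended Euclidean algorithm:
95 = 1·84 + 11
84 = 7·11 + 7
11 = 1·7 + 4
7 = 1·4 + 3
4 = 1·3 + 1
3 = 3·1 + 0
gcd = 1, so the inverse exists. Back-substitute:
1 = 4 − 3
1 = −7 + 2·4
1 = 2·11 − 3·7
1 = −3·84 + 23·11
1 = 23·95 − 26·84
Thus 84·(-26) ≡ 1 (mod 95); reducing, -26 mod 95 = 69.

69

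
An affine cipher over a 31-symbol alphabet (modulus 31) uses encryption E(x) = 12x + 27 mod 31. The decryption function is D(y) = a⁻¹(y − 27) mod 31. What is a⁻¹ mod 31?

Extended Euclidean algorithm:
31 = 2·12 + 7
12 = 1·7 + 5
7 = 1·5 + 2
5 = 2·2 + 1
2 = 2·1 + 0
The gcd is 1. Working backward:
1 = 5 − 2·2
1 = −2·7 + 3·5
1 = 3·12 − 5·7
1 = −5·31 + 13·12
So 12·13 ≡ 1 (mod 31).

13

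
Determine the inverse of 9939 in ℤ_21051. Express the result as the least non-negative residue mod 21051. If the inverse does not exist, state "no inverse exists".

no inverse exists

Euclidean algorithm on 21051, 9939:
21051 = 2×9939 + 1173
9939 = 8×1173 + 555
1173 = 2×555 + 63
555 = 8×63 + 51
63 = 1×51 + 12
51 = 4×12 + 3
12 = 4×3 + 0
gcd(9939, 21051) = 3 ≠ 1, so 9939 has no multiplicative inverse modulo 21051.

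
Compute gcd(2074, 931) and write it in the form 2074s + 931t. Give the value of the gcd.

Apply Euclid's algorithm to 2074 and 931:
2074 = 2*931 + 212
931 = 4*212 + 83
212 = 2*83 + 46
83 = 1*46 + 37
46 = 1*37 + 9
37 = 4*9 + 1
9 = 9*1 + 0
gcd(2074, 931) = 1.
Express as a combination:
1 = 37 − 4·9
1 = −4·46 + 5·37
1 = 5·83 − 9·46
1 = −9·212 + 23·83
1 = 23·931 − 101·212
1 = −101·2074 + 225·931
So 1 = (-101)·2074 + (225)·931.

1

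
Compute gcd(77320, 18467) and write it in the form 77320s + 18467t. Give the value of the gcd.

1

Repeated division:
77320 = 4×18467 + 3452
18467 = 5×3452 + 1207
3452 = 2×1207 + 1038
1207 = 1×1038 + 169
1038 = 6×169 + 24
169 = 7×24 + 1
24 = 24×1 + 0
gcd(77320, 18467) = 1.
Back-substituting:
1 = 169 − 7·24
1 = −7·1038 + 43·169
1 = 43·1207 − 50·1038
1 = −50·3452 + 143·1207
1 = 143·18467 − 765·3452
1 = −765·77320 + 3203·18467
So 1 = (-765)·77320 + (3203)·18467.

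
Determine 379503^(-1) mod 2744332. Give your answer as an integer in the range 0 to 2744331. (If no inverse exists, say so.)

Apply the Euclidean algorithm to 2744332 and 379503:
2744332 = 7×379503 + 87811
379503 = 4×87811 + 28259
87811 = 3×28259 + 3034
28259 = 9×3034 + 953
3034 = 3×953 + 175
953 = 5×175 + 78
175 = 2×78 + 19
78 = 4×19 + 2
19 = 9×2 + 1
2 = 2×1 + 0
gcd = 1, so the inverse exists. Back-substitute:
1 = 19 − 9·2
1 = −9·78 + 37·19
1 = 37·175 − 83·78
1 = −83·953 + 452·175
1 = 452·3034 − 1439·953
1 = −1439·28259 + 13403·3034
1 = 13403·87811 − 41648·28259
1 = −41648·379503 + 179995·87811
1 = 179995·2744332 − 1301613·379503
Hence 379503⁻¹ ≡ -1301613 ≡ 1442719 (mod 2744332).

1442719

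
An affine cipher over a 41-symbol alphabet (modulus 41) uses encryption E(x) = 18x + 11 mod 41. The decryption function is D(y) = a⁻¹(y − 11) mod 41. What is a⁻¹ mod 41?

16

Run Euclid on (41, 18):
41 = 2×18 + 5
18 = 3×5 + 3
5 = 1×3 + 2
3 = 1×2 + 1
2 = 2×1 + 0
The gcd is 1. Working backward:
1 = 3 − 2
1 = −5 + 2·3
1 = 2·18 − 7·5
1 = −7·41 + 16·18
So 18·16 ≡ 1 (mod 41).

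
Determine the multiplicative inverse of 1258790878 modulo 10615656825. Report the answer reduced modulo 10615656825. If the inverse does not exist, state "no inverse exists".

341981992

gcd(10615656825, 1258790878) by repeated division:
10615656825 = 8*1258790878 + 545329801
1258790878 = 2*545329801 + 168131276
545329801 = 3*168131276 + 40935973
168131276 = 4*40935973 + 4387384
40935973 = 9*4387384 + 1449517
4387384 = 3*1449517 + 38833
1449517 = 37*38833 + 12696
38833 = 3*12696 + 745
12696 = 17*745 + 31
745 = 24*31 + 1
31 = 31*1 + 0
Since gcd(1258790878, 10615656825) = 1, back-substitute to write 1 as a combination:
1 = 745 − 24·31
1 = −24·12696 + 409·745
1 = 409·38833 − 1251·12696
1 = −1251·1449517 + 46696·38833
1 = 46696·4387384 − 141339·1449517
1 = −141339·40935973 + 1318747·4387384
1 = 1318747·168131276 − 5416327·40935973
1 = −5416327·545329801 + 17567728·168131276
1 = 17567728·1258790878 − 40551783·545329801
1 = −40551783·10615656825 + 341981992·1258790878
So 1258790878·341981992 ≡ 1 (mod 10615656825).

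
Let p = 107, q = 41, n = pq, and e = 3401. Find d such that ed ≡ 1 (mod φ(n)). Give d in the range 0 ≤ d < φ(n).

2921

φ(n) = (p−1)(q−1) = 106·40 = 4240.
Need d with 3401·d ≡ 1 (mod 4240). Apply the extended Euclidean algorithm:
4240 = 1·3401 + 839
3401 = 4·839 + 45
839 = 18·45 + 29
45 = 1·29 + 16
29 = 1·16 + 13
16 = 1·13 + 3
13 = 4·3 + 1
3 = 3·1 + 0
Back-substitute:
1 = 13 − 4·3
1 = −4·16 + 5·13
1 = 5·29 − 9·16
1 = −9·45 + 14·29
1 = 14·839 − 261·45
1 = −261·3401 + 1058·839
1 = 1058·4240 − 1319·3401
So 3401·(-1319) ≡ 1 (mod 4240), hence d ≡ -1319 ≡ 2921 (mod 4240).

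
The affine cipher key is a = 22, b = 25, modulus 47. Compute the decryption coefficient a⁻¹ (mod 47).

15

Apply the Euclidean algorithm to 47 and 22:
47 = 2*22 + 3
22 = 7*3 + 1
3 = 3*1 + 0
The gcd is 1. Working backward:
1 = 22 − 7·3
1 = −7·47 + 15·22
So 22·15 ≡ 1 (mod 47).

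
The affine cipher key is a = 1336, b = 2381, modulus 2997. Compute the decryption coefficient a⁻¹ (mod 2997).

2914

Apply the Euclidean algorithm to 2997 and 1336:
2997 = 2*1336 + 325
1336 = 4*325 + 36
325 = 9*36 + 1
36 = 36*1 + 0
Since gcd(1336, 2997) = 1, back-substitute to write 1 as a combination:
1 = 325 − 9·36
1 = −9·1336 + 37·325
1 = 37·2997 − 83·1336
Hence 1336⁻¹ ≡ -83 ≡ 2914 (mod 2997).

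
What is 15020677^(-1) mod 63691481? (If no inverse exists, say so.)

no inverse exists

Compute gcd(15020677, 63691481):
63691481 = 4·15020677 + 3608773
15020677 = 4·3608773 + 585585
3608773 = 6·585585 + 95263
585585 = 6·95263 + 14007
95263 = 6·14007 + 11221
14007 = 1·11221 + 2786
11221 = 4·2786 + 77
2786 = 36·77 + 14
77 = 5·14 + 7
14 = 2·7 + 0
gcd(15020677, 63691481) = 7 ≠ 1, so 15020677 has no multiplicative inverse modulo 63691481.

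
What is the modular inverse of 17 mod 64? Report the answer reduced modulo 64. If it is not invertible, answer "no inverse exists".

49

Run Euclid on (64, 17):
64 = 3·17 + 13
17 = 1·13 + 4
13 = 3·4 + 1
4 = 4·1 + 0
Since gcd(17, 64) = 1, back-substitute to write 1 as a combination:
1 = 13 − 3·4
1 = −3·17 + 4·13
1 = 4·64 − 15·17
Thus 17·(-15) ≡ 1 (mod 64); reducing, -15 mod 64 = 49.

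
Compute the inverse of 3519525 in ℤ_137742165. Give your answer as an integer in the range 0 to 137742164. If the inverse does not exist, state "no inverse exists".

no inverse exists

Euclidean algorithm on 137742165, 3519525:
137742165 = 39*3519525 + 480690
3519525 = 7*480690 + 154695
480690 = 3*154695 + 16605
154695 = 9*16605 + 5250
16605 = 3*5250 + 855
5250 = 6*855 + 120
855 = 7*120 + 15
120 = 8*15 + 0
The gcd is 15, not 1, hence no inverse exists.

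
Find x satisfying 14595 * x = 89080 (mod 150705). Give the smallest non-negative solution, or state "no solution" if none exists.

gcd(14595, 150705):
150705 = 10·14595 + 4755
14595 = 3·4755 + 330
4755 = 14·330 + 135
330 = 2·135 + 60
135 = 2·60 + 15
60 = 4·15 + 0
gcd = 15, but 15 ∤ 89080, so the congruence has no solution.

no solution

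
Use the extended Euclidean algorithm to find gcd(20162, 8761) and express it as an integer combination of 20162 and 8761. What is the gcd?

1

Repeated division:
20162 = 2×8761 + 2640
8761 = 3×2640 + 841
2640 = 3×841 + 117
841 = 7×117 + 22
117 = 5×22 + 7
22 = 3×7 + 1
7 = 7×1 + 0
gcd(20162, 8761) = 1.
Express as a combination:
1 = 22 − 3·7
1 = −3·117 + 16·22
1 = 16·841 − 115·117
1 = −115·2640 + 361·841
1 = 361·8761 − 1198·2640
1 = −1198·20162 + 2757·8761
So 1 = (-1198)·20162 + (2757)·8761.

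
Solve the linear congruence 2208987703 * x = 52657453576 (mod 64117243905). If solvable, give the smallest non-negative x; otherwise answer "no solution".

3396828202

First find gcd(2208987703, 64117243905):
64117243905 = 29·2208987703 + 56600518
2208987703 = 39·56600518 + 1567501
56600518 = 36·1567501 + 170482
1567501 = 9·170482 + 33163
170482 = 5·33163 + 4667
33163 = 7·4667 + 494
4667 = 9·494 + 221
494 = 2·221 + 52
221 = 4·52 + 13
52 = 4·13 + 0
gcd = 13 and 13 | 52657453576, so solutions exist. Divide through by 13: 169922131x ≡ 4050573352 (mod 4932095685).
Now find 169922131⁻¹ mod 4932095685:
4932095685 = 29*169922131 + 4353886
169922131 = 39*4353886 + 120577
4353886 = 36*120577 + 13114
120577 = 9*13114 + 2551
13114 = 5*2551 + 359
2551 = 7*359 + 38
359 = 9*38 + 17
38 = 2*17 + 4
17 = 4*4 + 1
4 = 4*1 + 0
Back-substitute:
1 = 17 − 4·4
1 = −4·38 + 9·17
1 = 9·359 − 85·38
1 = −85·2551 + 604·359
1 = 604·13114 − 3105·2551
1 = −3105·120577 + 28549·13114
1 = 28549·4353886 − 1030869·120577
1 = −1030869·169922131 + 40232440·4353886
1 = 40232440·4932095685 − 1167771629·169922131
So 169922131·(-1167771629) ≡ 1 (mod 4932095685), i.e. 169922131⁻¹ ≡ 3764324056.
Then x ≡ 3764324056·4050573352 ≡ 3396828202 (mod 4932095685); the smallest non-negative solution is x = 3396828202.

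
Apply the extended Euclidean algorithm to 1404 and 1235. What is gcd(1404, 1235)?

Euclidean algorithm:
1404 = 1*1235 + 169
1235 = 7*169 + 52
169 = 3*52 + 13
52 = 4*13 + 0
gcd(1404, 1235) = 13.
Back-substituting:
13 = 169 − 3·52
13 = −3·1235 + 22·169
13 = 22·1404 − 25·1235
So 13 = (22)·1404 + (-25)·1235.

13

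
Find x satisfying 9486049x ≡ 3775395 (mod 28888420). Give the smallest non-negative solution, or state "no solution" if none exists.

10515535

First find gcd(9486049, 28888420):
28888420 = 3·9486049 + 430273
9486049 = 22·430273 + 20043
430273 = 21·20043 + 9370
20043 = 2·9370 + 1303
9370 = 7·1303 + 249
1303 = 5·249 + 58
249 = 4·58 + 17
58 = 3·17 + 7
17 = 2·7 + 3
7 = 2·3 + 1
3 = 3·1 + 0
gcd = 1, so a unique solution mod 28888420 exists.
Back-substitute for the Bézout coefficients:
1 = 7 − 2·3
1 = −2·17 + 5·7
1 = 5·58 − 17·17
1 = −17·249 + 73·58
1 = 73·1303 − 382·249
1 = −382·9370 + 2747·1303
1 = 2747·20043 − 5876·9370
1 = −5876·430273 + 126143·20043
1 = 126143·9486049 − 2781022·430273
1 = −2781022·28888420 + 8469209·9486049
So 9486049·(8469209) ≡ 1 (mod 28888420), giving 9486049⁻¹ ≡ 8469209.
x ≡ 9486049⁻¹·3775395 ≡ 8469209·3775395 ≡ 10515535 (mod 28888420).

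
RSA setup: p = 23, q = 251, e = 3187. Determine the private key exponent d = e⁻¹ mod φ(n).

φ(n) = (p−1)(q−1) = 22·250 = 5500.
Need d with 3187·d ≡ 1 (mod 5500). Apply the extended Euclidean algorithm:
5500 = 1×3187 + 2313
3187 = 1×2313 + 874
2313 = 2×874 + 565
874 = 1×565 + 309
565 = 1×309 + 256
309 = 1×256 + 53
256 = 4×53 + 44
53 = 1×44 + 9
44 = 4×9 + 8
9 = 1×8 + 1
8 = 8×1 + 0
Back-substitute:
1 = 9 − 8
1 = −44 + 5·9
1 = 5·53 − 6·44
1 = −6·256 + 29·53
1 = 29·309 − 35·256
1 = −35·565 + 64·309
1 = 64·874 − 99·565
1 = −99·2313 + 262·874
1 = 262·3187 − 361·2313
1 = −361·5500 + 623·3187
So 3187·623 ≡ 1 (mod 5500), hence d = 623.

623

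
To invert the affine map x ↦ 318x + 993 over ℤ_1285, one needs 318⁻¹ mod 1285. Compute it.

Apply the Euclidean algorithm to 1285 and 318:
1285 = 4*318 + 13
318 = 24*13 + 6
13 = 2*6 + 1
6 = 6*1 + 0
gcd = 1, so the inverse exists. Back-substitute:
1 = 13 − 2·6
1 = −2·318 + 49·13
1 = 49·1285 − 198·318
So 318·(-198) ≡ 1 (mod 1285), and -198 ≡ 1087 (mod 1285).

1087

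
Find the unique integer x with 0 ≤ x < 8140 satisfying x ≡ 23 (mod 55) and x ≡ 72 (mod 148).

4808

Write x = 23 + 55·k. Then 55·k ≡ 72 − 23 ≡ 49 (mod 148).
Need 55⁻¹ mod 148. Extended Euclid on (148, 55):
148 = 2×55 + 38
55 = 1×38 + 17
38 = 2×17 + 4
17 = 4×4 + 1
4 = 4×1 + 0
Back-substitute:
1 = 17 − 4·4
1 = −4·38 + 9·17
1 = 9·55 − 13·38
1 = −13·148 + 35·55
55⁻¹ ≡ 35 (mod 148), so k ≡ 35·49 ≡ 87 (mod 148).
x = 23 + 55·87 = 4808.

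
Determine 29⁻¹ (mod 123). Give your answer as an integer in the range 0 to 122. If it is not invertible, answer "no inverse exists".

Extended Euclidean algorithm:
123 = 4×29 + 7
29 = 4×7 + 1
7 = 7×1 + 0
Since gcd(29, 123) = 1, back-substitute to write 1 as a combination:
1 = 29 − 4·7
1 = −4·123 + 17·29
So 29·17 ≡ 1 (mod 123).

17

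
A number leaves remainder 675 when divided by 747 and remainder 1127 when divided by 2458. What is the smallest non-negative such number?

571383

Write x = 675 + 747·k. Then 747·k ≡ 1127 − 675 ≡ 452 (mod 2458).
Need 747⁻¹ mod 2458. Extended Euclid on (2458, 747):
2458 = 3·747 + 217
747 = 3·217 + 96
217 = 2·96 + 25
96 = 3·25 + 21
25 = 1·21 + 4
21 = 5·4 + 1
4 = 4·1 + 0
Back-substitute:
1 = 21 − 5·4
1 = −5·25 + 6·21
1 = 6·96 − 23·25
1 = −23·217 + 52·96
1 = 52·747 − 179·217
1 = −179·2458 + 589·747
747⁻¹ ≡ 589 (mod 2458), so k ≡ 589·452 ≡ 764 (mod 2458).
x = 675 + 747·764 = 571383.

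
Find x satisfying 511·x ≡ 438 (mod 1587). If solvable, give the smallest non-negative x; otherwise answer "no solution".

First find gcd(511, 1587):
1587 = 3×511 + 54
511 = 9×54 + 25
54 = 2×25 + 4
25 = 6×4 + 1
4 = 4×1 + 0
gcd = 1, so a unique solution mod 1587 exists.
Back-substitute for the Bézout coefficients:
1 = 25 − 6·4
1 = −6·54 + 13·25
1 = 13·511 − 123·54
1 = −123·1587 + 382·511
So 511·(382) ≡ 1 (mod 1587), giving 511⁻¹ ≡ 382.
x ≡ 511⁻¹·438 ≡ 382·438 ≡ 681 (mod 1587).

681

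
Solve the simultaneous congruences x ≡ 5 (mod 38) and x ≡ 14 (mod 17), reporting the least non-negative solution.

Write x = 5 + 38·k. Then 38·k ≡ 14 − 5 ≡ 9 (mod 17).
Need 38⁻¹ mod 17. Extended Euclid on (17, 4):
17 = 4·4 + 1
4 = 4·1 + 0
Back-substitute:
1 = 17 − 4·4
38⁻¹ ≡ 13 (mod 17), so k ≡ 13·9 ≡ 15 (mod 17).
x = 5 + 38·15 = 575.

575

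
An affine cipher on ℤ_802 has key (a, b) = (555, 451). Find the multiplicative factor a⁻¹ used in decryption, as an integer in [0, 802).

263

Apply the Euclidean algorithm to 802 and 555:
802 = 1*555 + 247
555 = 2*247 + 61
247 = 4*61 + 3
61 = 20*3 + 1
3 = 3*1 + 0
Since gcd(555, 802) = 1, back-substitute to write 1 as a combination:
1 = 61 − 20·3
1 = −20·247 + 81·61
1 = 81·555 − 182·247
1 = −182·802 + 263·555
So 555·263 ≡ 1 (mod 802).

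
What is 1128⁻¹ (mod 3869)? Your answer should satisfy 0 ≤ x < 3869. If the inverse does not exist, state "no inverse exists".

gcd(3869, 1128) by repeated division:
3869 = 3·1128 + 485
1128 = 2·485 + 158
485 = 3·158 + 11
158 = 14·11 + 4
11 = 2·4 + 3
4 = 1·3 + 1
3 = 3·1 + 0
The gcd is 1. Working backward:
1 = 4 − 3
1 = −11 + 3·4
1 = 3·158 − 43·11
1 = −43·485 + 132·158
1 = 132·1128 − 307·485
1 = −307·3869 + 1053·1128
So 1128·1053 ≡ 1 (mod 3869).

1053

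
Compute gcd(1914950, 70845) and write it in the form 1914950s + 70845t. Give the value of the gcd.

5

Apply Euclid's algorithm to 1914950 and 70845:
1914950 = 27×70845 + 2135
70845 = 33×2135 + 390
2135 = 5×390 + 185
390 = 2×185 + 20
185 = 9×20 + 5
20 = 4×5 + 0
gcd(1914950, 70845) = 5.
Express as a combination:
5 = 185 − 9·20
5 = −9·390 + 19·185
5 = 19·2135 − 104·390
5 = −104·70845 + 3451·2135
5 = 3451·1914950 − 93281·70845
So 5 = (3451)·1914950 + (-93281)·70845.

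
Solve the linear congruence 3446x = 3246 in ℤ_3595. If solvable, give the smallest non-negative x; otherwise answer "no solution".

316

First find gcd(3446, 3595):
3595 = 1×3446 + 149
3446 = 23×149 + 19
149 = 7×19 + 16
19 = 1×16 + 3
16 = 5×3 + 1
3 = 3×1 + 0
gcd = 1, so a unique solution mod 3595 exists.
Back-substitute for the Bézout coefficients:
1 = 16 − 5·3
1 = −5·19 + 6·16
1 = 6·149 − 47·19
1 = −47·3446 + 1087·149
1 = 1087·3595 − 1134·3446
So 3446·(-1134) ≡ 1 (mod 3595), giving 3446⁻¹ ≡ 2461.
x ≡ 3446⁻¹·3246 ≡ 2461·3246 ≡ 316 (mod 3595).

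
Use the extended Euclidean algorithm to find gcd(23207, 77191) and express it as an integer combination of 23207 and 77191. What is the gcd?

1

Repeated division:
77191 = 3·23207 + 7570
23207 = 3·7570 + 497
7570 = 15·497 + 115
497 = 4·115 + 37
115 = 3·37 + 4
37 = 9·4 + 1
4 = 4·1 + 0
gcd(23207, 77191) = 1.
Express as a combination:
1 = 37 − 9·4
1 = −9·115 + 28·37
1 = 28·497 − 121·115
1 = −121·7570 + 1843·497
1 = 1843·23207 − 5650·7570
1 = −5650·77191 + 18793·23207
So 1 = (-5650)·77191 + (18793)·23207.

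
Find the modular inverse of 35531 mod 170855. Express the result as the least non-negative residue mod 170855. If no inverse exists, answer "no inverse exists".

81131

Run Euclid on (170855, 35531):
170855 = 4·35531 + 28731
35531 = 1·28731 + 6800
28731 = 4·6800 + 1531
6800 = 4·1531 + 676
1531 = 2·676 + 179
676 = 3·179 + 139
179 = 1·139 + 40
139 = 3·40 + 19
40 = 2·19 + 2
19 = 9·2 + 1
2 = 2·1 + 0
The gcd is 1. Working backward:
1 = 19 − 9·2
1 = −9·40 + 19·19
1 = 19·139 − 66·40
1 = −66·179 + 85·139
1 = 85·676 − 321·179
1 = −321·1531 + 727·676
1 = 727·6800 − 3229·1531
1 = −3229·28731 + 13643·6800
1 = 13643·35531 − 16872·28731
1 = −16872·170855 + 81131·35531
So 35531·81131 ≡ 1 (mod 170855).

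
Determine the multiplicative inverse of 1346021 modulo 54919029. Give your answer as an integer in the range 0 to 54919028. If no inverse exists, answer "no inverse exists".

12807236

gcd(54919029, 1346021) by repeated division:
54919029 = 40*1346021 + 1078189
1346021 = 1*1078189 + 267832
1078189 = 4*267832 + 6861
267832 = 39*6861 + 253
6861 = 27*253 + 30
253 = 8*30 + 13
30 = 2*13 + 4
13 = 3*4 + 1
4 = 4*1 + 0
Since gcd(1346021, 54919029) = 1, back-substitute to write 1 as a combination:
1 = 13 − 3·4
1 = −3·30 + 7·13
1 = 7·253 − 59·30
1 = −59·6861 + 1600·253
1 = 1600·267832 − 62459·6861
1 = −62459·1078189 + 251436·267832
1 = 251436·1346021 − 313895·1078189
1 = −313895·54919029 + 12807236·1346021
So 1346021·12807236 ≡ 1 (mod 54919029).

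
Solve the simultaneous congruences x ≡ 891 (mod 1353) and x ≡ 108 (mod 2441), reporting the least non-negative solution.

1874796

Write x = 891 + 1353·k. Then 1353·k ≡ 108 − 891 ≡ 1658 (mod 2441).
Need 1353⁻¹ mod 2441. Extended Euclid on (2441, 1353):
2441 = 1*1353 + 1088
1353 = 1*1088 + 265
1088 = 4*265 + 28
265 = 9*28 + 13
28 = 2*13 + 2
13 = 6*2 + 1
2 = 2*1 + 0
Back-substitute:
1 = 13 − 6·2
1 = −6·28 + 13·13
1 = 13·265 − 123·28
1 = −123·1088 + 505·265
1 = 505·1353 − 628·1088
1 = −628·2441 + 1133·1353
1353⁻¹ ≡ 1133 (mod 2441), so k ≡ 1133·1658 ≡ 1385 (mod 2441).
x = 891 + 1353·1385 = 1874796.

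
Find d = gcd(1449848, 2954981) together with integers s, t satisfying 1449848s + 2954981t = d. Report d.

1

Euclidean algorithm:
2954981 = 2*1449848 + 55285
1449848 = 26*55285 + 12438
55285 = 4*12438 + 5533
12438 = 2*5533 + 1372
5533 = 4*1372 + 45
1372 = 30*45 + 22
45 = 2*22 + 1
22 = 22*1 + 0
gcd(1449848, 2954981) = 1.
Express as a combination:
1 = 45 − 2·22
1 = −2·1372 + 61·45
1 = 61·5533 − 246·1372
1 = −246·12438 + 553·5533
1 = 553·55285 − 2458·12438
1 = −2458·1449848 + 64461·55285
1 = 64461·2954981 − 131380·1449848
So 1 = (64461)·2954981 + (-131380)·1449848.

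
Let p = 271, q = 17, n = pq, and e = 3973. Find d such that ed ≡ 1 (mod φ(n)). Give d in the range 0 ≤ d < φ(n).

φ(n) = (p−1)(q−1) = 270·16 = 4320.
Need d with 3973·d ≡ 1 (mod 4320). Apply the extended Euclidean algorithm:
4320 = 1*3973 + 347
3973 = 11*347 + 156
347 = 2*156 + 35
156 = 4*35 + 16
35 = 2*16 + 3
16 = 5*3 + 1
3 = 3*1 + 0
Back-substitute:
1 = 16 − 5·3
1 = −5·35 + 11·16
1 = 11·156 − 49·35
1 = −49·347 + 109·156
1 = 109·3973 − 1248·347
1 = −1248·4320 + 1357·3973
So 3973·1357 ≡ 1 (mod 4320), hence d = 1357.

1357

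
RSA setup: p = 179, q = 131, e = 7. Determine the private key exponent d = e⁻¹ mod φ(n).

13223

φ(n) = (p−1)(q−1) = 178·130 = 23140.
Need d with 7·d ≡ 1 (mod 23140). Apply the extended Euclidean algorithm:
23140 = 3305×7 + 5
7 = 1×5 + 2
5 = 2×2 + 1
2 = 2×1 + 0
Back-substitute:
1 = 5 − 2·2
1 = −2·7 + 3·5
1 = 3·23140 − 9917·7
So 7·(-9917) ≡ 1 (mod 23140), hence d ≡ -9917 ≡ 13223 (mod 23140).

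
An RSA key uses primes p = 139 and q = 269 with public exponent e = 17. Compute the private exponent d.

32633

φ(n) = (p−1)(q−1) = 138·268 = 36984.
Need d with 17·d ≡ 1 (mod 36984). Apply the extended Euclidean algorithm:
36984 = 2175×17 + 9
17 = 1×9 + 8
9 = 1×8 + 1
8 = 8×1 + 0
Back-substitute:
1 = 9 − 8
1 = −17 + 2·9
1 = 2·36984 − 4351·17
So 17·(-4351) ≡ 1 (mod 36984), hence d ≡ -4351 ≡ 32633 (mod 36984).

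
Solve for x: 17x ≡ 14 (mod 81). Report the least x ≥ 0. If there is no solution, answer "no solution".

58

First find gcd(17, 81):
81 = 4*17 + 13
17 = 1*13 + 4
13 = 3*4 + 1
4 = 4*1 + 0
gcd = 1, so a unique solution mod 81 exists.
Back-substitute for the Bézout coefficients:
1 = 13 − 3·4
1 = −3·17 + 4·13
1 = 4·81 − 19·17
So 17·(-19) ≡ 1 (mod 81), giving 17⁻¹ ≡ 62.
x ≡ 17⁻¹·14 ≡ 62·14 ≡ 58 (mod 81).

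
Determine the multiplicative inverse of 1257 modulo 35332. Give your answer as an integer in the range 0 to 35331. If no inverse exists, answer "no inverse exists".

8573

gcd(35332, 1257) by repeated division:
35332 = 28*1257 + 136
1257 = 9*136 + 33
136 = 4*33 + 4
33 = 8*4 + 1
4 = 4*1 + 0
gcd = 1, so the inverse exists. Back-substitute:
1 = 33 − 8·4
1 = −8·136 + 33·33
1 = 33·1257 − 305·136
1 = −305·35332 + 8573·1257
So 1257·8573 ≡ 1 (mod 35332).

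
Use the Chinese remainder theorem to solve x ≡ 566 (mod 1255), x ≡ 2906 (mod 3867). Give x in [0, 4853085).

Write x = 566 + 1255·k. Then 1255·k ≡ 2906 − 566 ≡ 2340 (mod 3867).
Need 1255⁻¹ mod 3867. Extended Euclid on (3867, 1255):
3867 = 3×1255 + 102
1255 = 12×102 + 31
102 = 3×31 + 9
31 = 3×9 + 4
9 = 2×4 + 1
4 = 4×1 + 0
Back-substitute:
1 = 9 − 2·4
1 = −2·31 + 7·9
1 = 7·102 − 23·31
1 = −23·1255 + 283·102
1 = 283·3867 − 872·1255
1255⁻¹ ≡ 2995 (mod 3867), so k ≡ 2995·2340 ≡ 1296 (mod 3867).
x = 566 + 1255·1296 = 1627046.

1627046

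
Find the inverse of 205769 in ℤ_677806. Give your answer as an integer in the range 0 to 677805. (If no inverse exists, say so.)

376351

Run Euclid on (677806, 205769):
677806 = 3*205769 + 60499
205769 = 3*60499 + 24272
60499 = 2*24272 + 11955
24272 = 2*11955 + 362
11955 = 33*362 + 9
362 = 40*9 + 2
9 = 4*2 + 1
2 = 2*1 + 0
gcd = 1, so the inverse exists. Back-substitute:
1 = 9 − 4·2
1 = −4·362 + 161·9
1 = 161·11955 − 5317·362
1 = −5317·24272 + 10795·11955
1 = 10795·60499 − 26907·24272
1 = −26907·205769 + 91516·60499
1 = 91516·677806 − 301455·205769
Thus 205769·(-301455) ≡ 1 (mod 677806); reducing, -301455 mod 677806 = 376351.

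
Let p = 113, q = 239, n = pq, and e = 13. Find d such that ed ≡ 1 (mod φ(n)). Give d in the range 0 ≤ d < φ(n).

4101

φ(n) = (p−1)(q−1) = 112·238 = 26656.
Need d with 13·d ≡ 1 (mod 26656). Apply the extended Euclidean algorithm:
26656 = 2050×13 + 6
13 = 2×6 + 1
6 = 6×1 + 0
Back-substitute:
1 = 13 − 2·6
1 = −2·26656 + 4101·13
So 13·4101 ≡ 1 (mod 26656), hence d = 4101.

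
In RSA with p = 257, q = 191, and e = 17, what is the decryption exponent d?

31473

φ(n) = (p−1)(q−1) = 256·190 = 48640.
Need d with 17·d ≡ 1 (mod 48640). Apply the extended Euclidean algorithm:
48640 = 2861×17 + 3
17 = 5×3 + 2
3 = 1×2 + 1
2 = 2×1 + 0
Back-substitute:
1 = 3 − 2
1 = −17 + 6·3
1 = 6·48640 − 17167·17
So 17·(-17167) ≡ 1 (mod 48640), hence d ≡ -17167 ≡ 31473 (mod 48640).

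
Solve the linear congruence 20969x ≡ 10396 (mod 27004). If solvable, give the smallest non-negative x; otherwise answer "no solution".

15968

First find gcd(20969, 27004):
27004 = 1·20969 + 6035
20969 = 3·6035 + 2864
6035 = 2·2864 + 307
2864 = 9·307 + 101
307 = 3·101 + 4
101 = 25·4 + 1
4 = 4·1 + 0
gcd = 1, so a unique solution mod 27004 exists.
Back-substitute for the Bézout coefficients:
1 = 101 − 25·4
1 = −25·307 + 76·101
1 = 76·2864 − 709·307
1 = −709·6035 + 1494·2864
1 = 1494·20969 − 5191·6035
1 = −5191·27004 + 6685·20969
So 20969·(6685) ≡ 1 (mod 27004), giving 20969⁻¹ ≡ 6685.
x ≡ 20969⁻¹·10396 ≡ 6685·10396 ≡ 15968 (mod 27004).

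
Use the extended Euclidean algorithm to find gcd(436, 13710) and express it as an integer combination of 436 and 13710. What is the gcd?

2

Repeated division:
13710 = 31*436 + 194
436 = 2*194 + 48
194 = 4*48 + 2
48 = 24*2 + 0
gcd(436, 13710) = 2.
Working backward:
2 = 194 − 4·48
2 = −4·436 + 9·194
2 = 9·13710 − 283·436
So 2 = (9)·13710 + (-283)·436.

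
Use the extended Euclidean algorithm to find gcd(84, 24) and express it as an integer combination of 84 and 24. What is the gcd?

12

Repeated division:
84 = 3×24 + 12
24 = 2×12 + 0
gcd(84, 24) = 12.
Back-substituting:
12 = 84 − 3·24
So 12 = (1)·84 + (-3)·24.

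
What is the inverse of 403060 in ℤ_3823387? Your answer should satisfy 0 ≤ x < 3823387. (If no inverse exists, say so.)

1982335

gcd(3823387, 403060) by repeated division:
3823387 = 9*403060 + 195847
403060 = 2*195847 + 11366
195847 = 17*11366 + 2625
11366 = 4*2625 + 866
2625 = 3*866 + 27
866 = 32*27 + 2
27 = 13*2 + 1
2 = 2*1 + 0
Since gcd(403060, 3823387) = 1, back-substitute to write 1 as a combination:
1 = 27 − 13·2
1 = −13·866 + 417·27
1 = 417·2625 − 1264·866
1 = −1264·11366 + 5473·2625
1 = 5473·195847 − 94305·11366
1 = −94305·403060 + 194083·195847
1 = 194083·3823387 − 1841052·403060
Thus 403060·(-1841052) ≡ 1 (mod 3823387); reducing, -1841052 mod 3823387 = 1982335.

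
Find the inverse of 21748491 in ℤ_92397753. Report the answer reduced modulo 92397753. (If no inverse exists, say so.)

no inverse exists

Euclidean algorithm on 92397753, 21748491:
92397753 = 4*21748491 + 5403789
21748491 = 4*5403789 + 133335
5403789 = 40*133335 + 70389
133335 = 1*70389 + 62946
70389 = 1*62946 + 7443
62946 = 8*7443 + 3402
7443 = 2*3402 + 639
3402 = 5*639 + 207
639 = 3*207 + 18
207 = 11*18 + 9
18 = 2*9 + 0
Since gcd = 9 > 1, 21748491 is not a unit mod 92397753.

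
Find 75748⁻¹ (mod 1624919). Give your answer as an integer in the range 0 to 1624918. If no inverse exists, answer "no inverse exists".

Run Euclid on (1624919, 75748):
1624919 = 21*75748 + 34211
75748 = 2*34211 + 7326
34211 = 4*7326 + 4907
7326 = 1*4907 + 2419
4907 = 2*2419 + 69
2419 = 35*69 + 4
69 = 17*4 + 1
4 = 4*1 + 0
gcd = 1, so the inverse exists. Back-substitute:
1 = 69 − 17·4
1 = −17·2419 + 596·69
1 = 596·4907 − 1209·2419
1 = −1209·7326 + 1805·4907
1 = 1805·34211 − 8429·7326
1 = −8429·75748 + 18663·34211
1 = 18663·1624919 − 400352·75748
Hence 75748⁻¹ ≡ -400352 ≡ 1224567 (mod 1624919).

1224567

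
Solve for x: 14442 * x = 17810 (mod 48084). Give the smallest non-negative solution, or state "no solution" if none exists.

no solution

gcd(14442, 48084):
48084 = 3×14442 + 4758
14442 = 3×4758 + 168
4758 = 28×168 + 54
168 = 3×54 + 6
54 = 9×6 + 0
gcd = 6, but 6 ∤ 17810, so the congruence has no solution.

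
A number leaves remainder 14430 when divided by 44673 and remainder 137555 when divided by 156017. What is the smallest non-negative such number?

Write x = 14430 + 44673·k. Then 44673·k ≡ 137555 − 14430 ≡ 123125 (mod 156017).
Need 44673⁻¹ mod 156017. Extended Euclid on (156017, 44673):
156017 = 3·44673 + 21998
44673 = 2·21998 + 677
21998 = 32·677 + 334
677 = 2·334 + 9
334 = 37·9 + 1
9 = 9·1 + 0
Back-substitute:
1 = 334 − 37·9
1 = −37·677 + 75·334
1 = 75·21998 − 2437·677
1 = −2437·44673 + 4949·21998
1 = 4949·156017 − 17284·44673
44673⁻¹ ≡ 138733 (mod 156017), so k ≡ 138733·123125 ≡ 135397 (mod 156017).
x = 14430 + 44673·135397 = 6048604611.

6048604611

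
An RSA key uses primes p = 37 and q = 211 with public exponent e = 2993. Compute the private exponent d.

4097

φ(n) = (p−1)(q−1) = 36·210 = 7560.
Need d with 2993·d ≡ 1 (mod 7560). Apply the extended Euclidean algorithm:
7560 = 2*2993 + 1574
2993 = 1*1574 + 1419
1574 = 1*1419 + 155
1419 = 9*155 + 24
155 = 6*24 + 11
24 = 2*11 + 2
11 = 5*2 + 1
2 = 2*1 + 0
Back-substitute:
1 = 11 − 5·2
1 = −5·24 + 11·11
1 = 11·155 − 71·24
1 = −71·1419 + 650·155
1 = 650·1574 − 721·1419
1 = −721·2993 + 1371·1574
1 = 1371·7560 − 3463·2993
So 2993·(-3463) ≡ 1 (mod 7560), hence d ≡ -3463 ≡ 4097 (mod 7560).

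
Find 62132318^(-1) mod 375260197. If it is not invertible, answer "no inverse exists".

Extended Euclidean algorithm:
375260197 = 6·62132318 + 2466289
62132318 = 25·2466289 + 475093
2466289 = 5·475093 + 90824
475093 = 5·90824 + 20973
90824 = 4·20973 + 6932
20973 = 3·6932 + 177
6932 = 39·177 + 29
177 = 6·29 + 3
29 = 9·3 + 2
3 = 1·2 + 1
2 = 2·1 + 0
gcd = 1, so the inverse exists. Back-substitute:
1 = 3 − 2
1 = −29 + 10·3
1 = 10·177 − 61·29
1 = −61·6932 + 2389·177
1 = 2389·20973 − 7228·6932
1 = −7228·90824 + 31301·20973
1 = 31301·475093 − 163733·90824
1 = −163733·2466289 + 849966·475093
1 = 849966·62132318 − 21412883·2466289
1 = −21412883·375260197 + 129327264·62132318
So 62132318·129327264 ≡ 1 (mod 375260197).

129327264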